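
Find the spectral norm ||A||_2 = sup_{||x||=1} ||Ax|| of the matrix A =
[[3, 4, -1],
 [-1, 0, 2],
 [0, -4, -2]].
||A||_2 ≈ 6.1138 (= sqrt(largest eigenvalue of A^T A))

||A||_2 = sigma_max(A) = sqrt(lambda_max(A^T A)). Form the symmetric matrix M = A^T A =
[[10, 12, -5],
 [12, 32, 4],
 [-5, 4, 9]].
Its characteristic polynomial (trace, sum of principal 2x2 minors, determinant of M give the coefficients) is
  p(λ) = det(λ I - M) = λ^3 - 51λ^2 + 513λ - 144.
No integer candidate from the rational root theorem (±divisors of 144) is a root, so the roots are irrational. The cubic discriminant is Δ = 135327429 > 0, so there are three distinct real roots. p(0) = -144 and p(1) = 319 have opposite signs, so a root lies in (0, 1); Newton's method refines it to λ ≈ 0.289. p(13) = 103 and p(14) = -214 have opposite signs, so a root lies in (13, 14); Newton's method refines it to λ ≈ 13.3324. p(37) = -329 and p(38) = 578 have opposite signs, so a root lies in (37, 38); Newton's method refines it to λ ≈ 37.3787. Check (Vieta): the three roots sum to 51, matching tr M = 51.
So the eigenvalues of A^T A are ≈ 0.289, 13.3324, 37.3787 (all ≥ 0, as they must be for A^T A). The largest is λ_max ≈ 37.3787, hence ||A||_2 = sqrt(λ_max) ≈ 6.1138.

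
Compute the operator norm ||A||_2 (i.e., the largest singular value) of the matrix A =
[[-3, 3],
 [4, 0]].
||A||_2 = sqrt((34 + sqrt(580))/2) ≈ 5.389 (= sqrt(largest eigenvalue of A^T A))

||A||_2 = sigma_max(A) = sqrt(lambda_max(A^T A)). Form the symmetric matrix M = A^T A =
[[25, -9],
 [-9, 9]].
Its characteristic polynomial (trace, determinant of M give the coefficients) is
  p(λ) = det(λ I - M) = λ^2 - 34λ + 144.
For λ^2 - 34λ + 144 the discriminant is 580. It is nonnegative but not a perfect square, so the roots are real and irrational: λ = (34 ± sqrt(580))/2 ≈ 29.0416, 4.9584.
So the eigenvalues of A^T A are ≈ 4.9584, 29.0416 (all ≥ 0, as they must be for A^T A). The largest is λ_max = (34 + sqrt(580))/2 ≈ 29.0416, hence ||A||_2 = sqrt(λ_max) = sqrt((34 + sqrt(580))/2) ≈ 5.389.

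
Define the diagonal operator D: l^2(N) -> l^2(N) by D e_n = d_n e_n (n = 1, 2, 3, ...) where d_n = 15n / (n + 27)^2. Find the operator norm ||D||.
||D|| = 5/36 (attained at n = 27)

For D diagonal, ||D|| = sup_n |d_n|. Treat f(x) = 15x / (x + 27)^2 for real x > 0. By the quotient rule, f'(x) = 15(27 - x)/(x + 27)^3, which is positive for x < 27 and negative for x > 27. So f has a unique maximum at x = 27, and since 27 is a positive integer, the supremum over n ≥ 1 is attained at n = 27: d_27 = 15·27/(27 + 27)^2 = 15·27/2916 = 5/36. Hence ||D|| = 5/36.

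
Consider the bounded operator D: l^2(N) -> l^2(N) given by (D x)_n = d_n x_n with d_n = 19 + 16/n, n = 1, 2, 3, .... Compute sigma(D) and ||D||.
sigma(D) = {19 + 16/n : n ≥ 1} ∪ {19}; ||D|| = 35

A bounded diagonal operator on l^2 with diagonal entries d_n has spectrum equal to the closure of {d_n : n ≥ 1}: every d_n is an eigenvalue (with eigenvector e_n), so {d_n} ⊂ sigma(D); the spectrum is closed, so its closure is too; and for lambda not in the closure, (D - lambda I) has bounded inverse (the diagonal entries 1/(d_n - lambda) are bounded). For our sequence d_n = 19 + 16/n, n = 1, 2, 3, ...:
  - {d_n} = {19 + 16/n : n ≥ 1}; the only limit point is 19
  - closure = {19 + 16/n : n ≥ 1} ∪ {19}
For the norm: a diagonal operator has ||D|| = sup_n |d_n|. Here d_n = 19 + 16/n is positive and decreasing, so sup_n |d_n| = d_1 = 19 + 16 = 35. So ||D|| = 35.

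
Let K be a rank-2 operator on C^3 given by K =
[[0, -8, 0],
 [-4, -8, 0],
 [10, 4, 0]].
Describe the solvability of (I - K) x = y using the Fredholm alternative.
(I - K) is invertible (det(I - K) = -23 ≠ 0), so for every y in C^3 the equation (I - K) x = y has a unique solution.

K has rank 2 and factors as K = U V^T = u1 v1^T + u2 v2^T with u1 = (-1, -2, 3), v1 = (3, 2, 0), u2 = (-3, -2, -1), v2 = (-1, 2, 0) (multiplying out reproduces the displayed K). The nonzero eigenvalues of U V^T coincide with those of the 2 x 2 matrix G = V^T U = [[v1·u1, v1·u2], [v2·u1, v2·u2]] = [[-7, -13], [-3, -1]], and by the Sylvester determinant identity det(I_3 - U V^T) = det(I_2 - V^T U) = det([[8, 13], [3, 2]]) = (8)(2) - (13)(3) = -23. (Direct check: I - K =
[[1, 8, 0],
 [4, 9, 0],
 [-10, -4, 1]]
has determinant -23.) The finite-dimensional Fredholm alternative says: either (I - K) is invertible, or ker(I - K) ≠ {0} and then range(I - K) = ker((I - K)^*)^⊥, with dim ker(I - K) = dim ker((I - K)^*). Since det(I - K) ≠ 0, 1 is not an eigenvalue of K and ker(I - K) = {0}, so we are in the first case: for every y there is a unique x = (I - K)^(-1) y. (Explicitly, by the Woodbury identity, (I - U V^T)^(-1) = I + U (I_2 - G)^(-1) V^T.)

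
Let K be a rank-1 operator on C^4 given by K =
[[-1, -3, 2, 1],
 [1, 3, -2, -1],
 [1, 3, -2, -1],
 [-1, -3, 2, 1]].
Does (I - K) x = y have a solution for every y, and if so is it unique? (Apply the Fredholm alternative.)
(I - K) is singular (det(I - K) = 0, i.e. 1 ∈ sigma(K)). (I - K) x = y is solvable iff y ⊥ ker((I - K)^*) = span{(-1, -3, 2, 1)}, i.e. iff -y_1 - 3y_2 + 2y_3 + y_4 = 0. When solvable, the solutions are x = y + c·(1, -1, -1, 1), c arbitrary (ker(I - K) = span{(1, -1, -1, 1)}, dimension 1).

K has rank 1, so it is an outer product K = u v^T: every row of K is a multiple of one row vector. Reading off the entries, u = (1, -1, -1, 1) and v = (-1, -3, 2, 1) (row i of K equals u_i·v^T). A rank-one matrix u v^T satisfies K u = u (v·u) and kills the (3)-dimensional subspace v^⊥, so its characteristic polynomial is lambda^3 (lambda - v·u) with v·u = tr K = 1. Hence the eigenvalues of I - K are 1 (multiplicity 3) and 1 - (1) = 0, so det(I - K) = 0. (Direct check: I - K =
[[2, 3, -2, -1],
 [-1, -2, 2, 1],
 [-1, -3, 3, 1],
 [1, 3, -2, 0]]
has determinant 0.) So 1 is an eigenvalue of K and (I - K) is not invertible. The finite-dimensional Fredholm alternative says: either (I - K) is invertible, or ker(I - K) ≠ {0} and then range(I - K) = ker((I - K)^*)^⊥, with dim ker(I - K) = dim ker((I - K)^*). We are in the second case, so we need both kernels. Kernel of I - K: (I - K) u = u - u (v·u) = u - u = 0, so ker(I - K) = span{u} = span{(1, -1, -1, 1)} (it is exactly 1-dimensional because rank(I - K) = 3). Kernel of the adjoint: K is real, so (I - K)^* = I - K^T = I - v u^T, and (I - v u^T) v = v - v (u·v) = 0; hence ker((I - K)^*) = span{v} = span{(-1, -3, 2, 1)}. Therefore (I - K) x = y is solvable iff <y, v> = 0, i.e. iff -y_1 - 3y_2 + 2y_3 + y_4 = 0. When this holds, K y = u (v·y) = 0, so (I - K) y = y and x = y is a particular solution; the full solution set is the line x = y + c·u = y + c·(1, -1, -1, 1), c ∈ C.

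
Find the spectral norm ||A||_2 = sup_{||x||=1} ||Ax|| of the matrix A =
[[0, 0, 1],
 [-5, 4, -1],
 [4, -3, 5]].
||A||_2 ≈ 9.1351 (= sqrt(largest eigenvalue of A^T A))

||A||_2 = sigma_max(A) = sqrt(lambda_max(A^T A)). Form the symmetric matrix M = A^T A =
[[41, -32, 25],
 [-32, 25, -19],
 [25, -19, 27]].
Its characteristic polynomial (trace, sum of principal 2x2 minors, determinant of M give the coefficients) is
  p(λ) = det(λ I - M) = λ^3 - 93λ^2 + 797λ - 1.
No integer candidate from the rational root theorem (±divisors of 1) is a root, so the roots are irrational. The cubic discriminant is Δ = 3466993072 > 0, so there are three distinct real roots. p(0) = -1 and p(1) = 704 have opposite signs, so a root lies in (0, 1); Newton's method refines it to λ ≈ 0.0013. p(9) = 368 and p(10) = -331 have opposite signs, so a root lies in (9, 10); Newton's method refines it to λ ≈ 9.5493. p(83) = -2740 and p(84) = 3443 have opposite signs, so a root lies in (83, 84); Newton's method refines it to λ ≈ 83.4495. Check (Vieta): the three roots sum to 93, matching tr M = 93.
So the eigenvalues of A^T A are ≈ 0.0013, 9.5493, 83.4495 (all ≥ 0, as they must be for A^T A). The largest is λ_max ≈ 83.4495, hence ||A||_2 = sqrt(λ_max) ≈ 9.1351.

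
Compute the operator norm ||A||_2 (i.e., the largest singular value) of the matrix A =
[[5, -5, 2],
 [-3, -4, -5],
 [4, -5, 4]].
||A||_2 ≈ 10.5323 (= sqrt(largest eigenvalue of A^T A))

||A||_2 = sigma_max(A) = sqrt(lambda_max(A^T A)). Form the symmetric matrix M = A^T A =
[[50, -33, 41],
 [-33, 66, -10],
 [41, -10, 45]].
Its characteristic polynomial (trace, sum of principal 2x2 minors, determinant of M give the coefficients) is
  p(λ) = det(λ I - M) = λ^3 - 161λ^2 + 5650λ - 10609.
No integer candidate from the rational root theorem (±divisors of 10609) is a root, so the roots are irrational. The cubic discriminant is Δ = 99586979497 > 0, so there are three distinct real roots. p(1) = -5119 and p(2) = 55 have opposite signs, so a root lies in (1, 2); Newton's method refines it to λ ≈ 1.989. p(48) = 239 and p(49) = -2671 have opposite signs, so a root lies in (48, 49); Newton's method refines it to λ ≈ 48.0825. p(110) = -6209 and p(111) = 491 have opposite signs, so a root lies in (110, 111); Newton's method refines it to λ ≈ 110.9284. Check (Vieta): the three roots sum to 161, matching tr M = 161.
So the eigenvalues of A^T A are ≈ 1.989, 48.0825, 110.9284 (all ≥ 0, as they must be for A^T A). The largest is λ_max ≈ 110.9284, hence ||A||_2 = sqrt(λ_max) ≈ 10.5323.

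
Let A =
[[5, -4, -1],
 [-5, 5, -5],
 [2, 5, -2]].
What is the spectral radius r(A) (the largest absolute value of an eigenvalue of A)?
r(A) ≈ 9.009

The eigenvalues of A are the roots of its characteristic polynomial. With M = A (coefficients from the trace, the sum of principal 2x2 minors, and det A):
  p(λ) = det(λ I - M) = λ^3 - 8λ^2 + 12λ - 190.
No integer candidate from the rational root theorem (±divisors of 190) is a root, so the roots are irrational. The cubic discriminant is Δ = -1033196 < 0, so there is one real root and a complex-conjugate pair. p(9) = -1 and p(10) = 130 have opposite signs, so a root lies in (9, 10); Newton's method refines it to λ ≈ 9.009. Dividing out (λ - (9.009)) leaves approximately λ^2 + 1.009λ + 21.09. For λ^2 + 1.009λ + 21.09 the discriminant is -83.3421. It is negative, so the remaining roots are the complex-conjugate pair λ ≈ -0.5045 ± 4.5646i. Their product equals the constant term, so |λ|^2 ≈ 21.09 and |λ| ≈ 4.5924.
Thus the eigenvalues (to 4 decimals) are 9.009 (modulus 9.009); -0.5045 ± 4.5646i (modulus 4.5924). The spectral radius is the largest modulus: r(A) ≈ 9.009. (Cross-check: r(A) ≤ ||A||_2 ≈ 10.4921; equality holds whenever A is normal, though it can also hold for some non-normal A.)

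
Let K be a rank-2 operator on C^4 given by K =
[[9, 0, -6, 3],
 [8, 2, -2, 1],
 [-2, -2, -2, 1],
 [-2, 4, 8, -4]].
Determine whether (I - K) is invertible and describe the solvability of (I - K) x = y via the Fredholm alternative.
(I - K) is invertible (det(I - K) = -66 ≠ 0), so for every y in C^4 the equation (I - K) x = y has a unique solution.

K has rank 2 and factors as K = U V^T = u1 v1^T + u2 v2^T with u1 = (0, -1, 1, -2), v1 = (-2, -2, -2, 1), u2 = (-3, -2, 0, 2), v2 = (-3, 0, 2, -1) (multiplying out reproduces the displayed K). The nonzero eigenvalues of U V^T coincide with those of the 2 x 2 matrix G = V^T U = [[v1·u1, v1·u2], [v2·u1, v2·u2]] = [[-2, 12], [4, 7]], and by the Sylvester determinant identity det(I_4 - U V^T) = det(I_2 - V^T U) = det([[3, -12], [-4, -6]]) = (3)(-6) - (-12)(-4) = -66. (Direct check: I - K =
[[-8, 0, 6, -3],
 [-8, -1, 2, -1],
 [2, 2, 3, -1],
 [2, -4, -8, 5]]
has determinant -66.) The finite-dimensional Fredholm alternative says: either (I - K) is invertible, or ker(I - K) ≠ {0} and then range(I - K) = ker((I - K)^*)^⊥, with dim ker(I - K) = dim ker((I - K)^*). Since det(I - K) ≠ 0, 1 is not an eigenvalue of K and ker(I - K) = {0}, so we are in the first case: for every y there is a unique x = (I - K)^(-1) y. (Explicitly, by the Woodbury identity, (I - U V^T)^(-1) = I + U (I_2 - G)^(-1) V^T.)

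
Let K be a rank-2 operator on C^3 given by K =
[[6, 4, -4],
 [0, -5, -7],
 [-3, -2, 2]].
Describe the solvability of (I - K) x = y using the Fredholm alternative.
(I - K) is invertible (det(I - K) = -56 ≠ 0), so for every y in C^3 the equation (I - K) x = y has a unique solution.

K has rank 2 and factors as K = U V^T = u1 v1^T + u2 v2^T with u1 = (-2, 1, 1), v1 = (-2, -3, -1), u2 = (-2, -2, 1), v2 = (-1, 1, 3) (multiplying out reproduces the displayed K). The nonzero eigenvalues of U V^T coincide with those of the 2 x 2 matrix G = V^T U = [[v1·u1, v1·u2], [v2·u1, v2·u2]] = [[0, 9], [6, 3]], and by the Sylvester determinant identity det(I_3 - U V^T) = det(I_2 - V^T U) = det([[1, -9], [-6, -2]]) = (1)(-2) - (-9)(-6) = -56. (Direct check: I - K =
[[-5, -4, 4],
 [0, 6, 7],
 [3, 2, -1]]
has determinant -56.) The finite-dimensional Fredholm alternative says: either (I - K) is invertible, or ker(I - K) ≠ {0} and then range(I - K) = ker((I - K)^*)^⊥, with dim ker(I - K) = dim ker((I - K)^*). Since det(I - K) ≠ 0, 1 is not an eigenvalue of K and ker(I - K) = {0}, so we are in the first case: for every y there is a unique x = (I - K)^(-1) y. (Explicitly, by the Woodbury identity, (I - U V^T)^(-1) = I + U (I_2 - G)^(-1) V^T.)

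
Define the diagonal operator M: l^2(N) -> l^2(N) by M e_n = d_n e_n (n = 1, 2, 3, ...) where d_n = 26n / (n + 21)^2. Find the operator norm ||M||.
||M|| = 13/42 (attained at n = 21)

For M diagonal, ||M|| = sup_n |d_n|. Treat f(x) = 26x / (x + 21)^2 for real x > 0. By the quotient rule, f'(x) = 26(21 - x)/(x + 21)^3, which is positive for x < 21 and negative for x > 21. So f has a unique maximum at x = 21, and since 21 is a positive integer, the supremum over n ≥ 1 is attained at n = 21: d_21 = 26·21/(21 + 21)^2 = 26·21/1764 = 13/42. Hence ||M|| = 13/42.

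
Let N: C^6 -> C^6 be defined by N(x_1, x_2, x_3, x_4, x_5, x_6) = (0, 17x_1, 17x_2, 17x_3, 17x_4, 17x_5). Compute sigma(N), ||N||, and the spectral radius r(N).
sigma(N) = {0}; ||N|| = 17; r(N) = 0. (N is nilpotent with N^6 = 0.)

On C^6, N is a strictly lower-triangular matrix with 17 on the subdiagonal and zeros elsewhere, so its characteristic polynomial is lambda^6 and every eigenvalue is 0: sigma(N) = {0}. For the operator norm, N e_i = 17e_{i+1} for i = 1, ..., 5 and N e_6 = 0, so the singular values of N are 17 (with multiplicity 5) and 0; hence ||N|| = 17. The spectral radius r(N) = max|lambda| = 0. Note ||N|| > r(N) — characteristic of non-normal nilpotent operators. Indeed N^6 = 0.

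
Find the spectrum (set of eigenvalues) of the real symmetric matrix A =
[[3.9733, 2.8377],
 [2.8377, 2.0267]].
sigma(A) ≈ {0, 6}

A is real symmetric, so its spectrum consists of real eigenvalues. Expanding the characteristic polynomial of the displayed matrix gives
  det(λ I - A) = p(λ) = λ^2 + (-6)λ + (0).
Solving p(λ) = 0 yields eigenvalues ≈ 0, 6. (A is shown rounded to 4 decimals, so these recover the underlying integer eigenvalues to within that precision.)
Verification: the trace of A = 6 equals the sum of eigenvalues 6, and det(A) ≈ 0.0001 matches the eigenvalue product 0.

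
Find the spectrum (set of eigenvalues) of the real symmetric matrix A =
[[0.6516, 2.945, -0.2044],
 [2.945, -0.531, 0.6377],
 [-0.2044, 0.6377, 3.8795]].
sigma(A) ≈ {-3, 3, 4}

A is real symmetric, so its spectrum consists of real eigenvalues. Expanding the characteristic polynomial of the displayed matrix gives
  det(λ I - A) = p(λ) = λ^3 + (-4)λ^2 + (-9)λ + (36).
Solving p(λ) = 0 yields eigenvalues ≈ -3, 3, 4. (A is shown rounded to 4 decimals, so these recover the underlying integer eigenvalues to within that precision.)
Verification: the trace of A = 4 equals the sum of eigenvalues 4, and det(A) ≈ -35.9998 matches the eigenvalue product -36.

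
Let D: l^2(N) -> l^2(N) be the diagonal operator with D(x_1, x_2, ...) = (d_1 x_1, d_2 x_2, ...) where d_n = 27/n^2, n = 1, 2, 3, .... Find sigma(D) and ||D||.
sigma(D) = {27/n^2 : n ≥ 1} ∪ {0}; ||D|| = 27

A bounded diagonal operator on l^2 with diagonal entries d_n has spectrum equal to the closure of {d_n : n ≥ 1}: every d_n is an eigenvalue (with eigenvector e_n), so {d_n} ⊂ sigma(D); the spectrum is closed, so its closure is too; and for lambda not in the closure, (D - lambda I) has bounded inverse (the diagonal entries 1/(d_n - lambda) are bounded). For our sequence d_n = 27/n^2, n = 1, 2, 3, ...:
  - {d_n} = {27/n^2 : n ≥ 1}; the only limit point is 0
  - closure = {27/n^2 : n ≥ 1} ∪ {0}
For the norm: a diagonal operator has ||D|| = sup_n |d_n|. Here d_n = 27/n^2 is positive and decreasing, so sup_n |d_n| = d_1 = 27. So ||D|| = 27.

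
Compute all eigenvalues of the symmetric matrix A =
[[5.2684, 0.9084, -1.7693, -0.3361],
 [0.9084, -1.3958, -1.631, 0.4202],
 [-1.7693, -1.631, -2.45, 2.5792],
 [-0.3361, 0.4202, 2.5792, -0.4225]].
sigma(A) ≈ {-5, -1, 1, 6}

A is real symmetric, so its spectrum consists of real eigenvalues. Expanding the characteristic polynomial of the displayed matrix gives
  det(λ I - A) = p(λ) = λ^4 + (-1)λ^3 + (-31)λ^2 + (1.0029)λ + (30).
Solving p(λ) = 0 yields eigenvalues ≈ -5, -1, 1, 6. (A is shown rounded to 4 decimals, so these recover the underlying integer eigenvalues to within that precision.)
Verification: the trace of A = 1 equals the sum of eigenvalues 1, and det(A) ≈ 29.9996 matches the eigenvalue product 30.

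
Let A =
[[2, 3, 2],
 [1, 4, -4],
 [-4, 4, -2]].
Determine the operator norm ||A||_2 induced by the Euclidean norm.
||A||_2 = sqrt(55) ≈ 7.4162 (= sqrt(largest eigenvalue of A^T A))

||A||_2 = sigma_max(A) = sqrt(lambda_max(A^T A)). Form the symmetric matrix M = A^T A =
[[21, -6, 8],
 [-6, 41, -18],
 [8, -18, 24]].
Its characteristic polynomial (trace, sum of principal 2x2 minors, determinant of M give the coefficients) is
  p(λ) = det(λ I - M) = λ^3 - 86λ^2 + 1925λ - 12100.
By the rational root theorem any rational root is an integer divisor of 12100. Testing λ = 55: p(55) = 166375 - 260150 + 105875 - 12100 = 0, so λ = 55 is a root. Dividing out (λ - 55) leaves p(λ) = (λ - 55)(λ^2 - 31λ + 220). For λ^2 - 31λ + 220 the discriminant is 81. It is a perfect square (9^2), so the roots are rational: λ = (31 ± 9)/2 = 20, 11.
So the eigenvalues of A^T A are ≈ 11, 20, 55 (all ≥ 0, as they must be for A^T A). The largest is λ_max = 55, hence ||A||_2 = sqrt(λ_max) = sqrt(55) ≈ 7.4162.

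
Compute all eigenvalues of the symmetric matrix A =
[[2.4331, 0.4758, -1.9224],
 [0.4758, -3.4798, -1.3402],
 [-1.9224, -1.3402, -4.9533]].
sigma(A) ≈ {-6, -3, 3}

A is real symmetric, so its spectrum consists of real eigenvalues. Expanding the characteristic polynomial of the displayed matrix gives
  det(λ I - A) = p(λ) = λ^3 + (6)λ^2 + (-9)λ + (-54.001).
Solving p(λ) = 0 yields eigenvalues ≈ -6, -3, 3. (A is shown rounded to 4 decimals, so these recover the underlying integer eigenvalues to within that precision.)
Verification: the trace of A = -6 equals the sum of eigenvalues -6, and det(A) ≈ 54.0010 matches the eigenvalue product 54.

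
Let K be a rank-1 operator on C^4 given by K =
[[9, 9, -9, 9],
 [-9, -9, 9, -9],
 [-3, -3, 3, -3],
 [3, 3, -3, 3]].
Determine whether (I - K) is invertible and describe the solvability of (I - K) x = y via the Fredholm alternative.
(I - K) is invertible (det(I - K) = -5 ≠ 0), so for every y in C^4 the equation (I - K) x = y has a unique solution.

K has rank 1, so it is an outer product K = u v^T: every row of K is a multiple of one row vector. Reading off the entries, u = (-3, 3, 1, -1) and v = (-3, -3, 3, -3) (row i of K equals u_i·v^T). A rank-one matrix u v^T satisfies K u = u (v·u) and kills the (3)-dimensional subspace v^⊥, so its characteristic polynomial is lambda^3 (lambda - v·u) with v·u = tr K = 6. Hence the eigenvalues of I - K are 1 (multiplicity 3) and 1 - (6) = -5, so det(I - K) = -5. (Direct check: I - K =
[[-8, -9, 9, -9],
 [9, 10, -9, 9],
 [3, 3, -2, 3],
 [-3, -3, 3, -2]]
has determinant -5.) The finite-dimensional Fredholm alternative says: either (I - K) is invertible, or ker(I - K) ≠ {0} and then range(I - K) = ker((I - K)^*)^⊥, with dim ker(I - K) = dim ker((I - K)^*). Since det(I - K) ≠ 0, 1 is not an eigenvalue of K and ker(I - K) = {0}, so we are in the first case: for every y there is a unique x = (I - K)^(-1) y. Explicitly, by the Sherman–Morrison formula, (I - u v^T)^(-1) = I + u v^T/(1 - v·u), i.e. (I - K)^(-1) = I + K/(-5).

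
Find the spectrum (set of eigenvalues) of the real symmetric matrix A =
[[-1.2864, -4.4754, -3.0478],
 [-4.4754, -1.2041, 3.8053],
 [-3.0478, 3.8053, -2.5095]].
sigma(A) ≈ {-6, -5, 6}

A is real symmetric, so its spectrum consists of real eigenvalues. Expanding the characteristic polynomial of the displayed matrix gives
  det(λ I - A) = p(λ) = λ^3 + (5)λ^2 + (-36)λ + (-179.9982).
Solving p(λ) = 0 yields eigenvalues ≈ -6, -5, 6. (A is shown rounded to 4 decimals, so these recover the underlying integer eigenvalues to within that precision.)
Verification: the trace of A = -5 equals the sum of eigenvalues -5, and det(A) ≈ 179.9982 matches the eigenvalue product 180.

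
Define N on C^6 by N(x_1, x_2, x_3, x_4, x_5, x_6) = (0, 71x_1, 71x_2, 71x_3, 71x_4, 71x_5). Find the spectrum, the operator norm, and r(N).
sigma(N) = {0}; ||N|| = 71; r(N) = 0. (N is nilpotent with N^6 = 0.)

On C^6, N is a strictly lower-triangular matrix with 71 on the subdiagonal and zeros elsewhere, so its characteristic polynomial is lambda^6 and every eigenvalue is 0: sigma(N) = {0}. For the operator norm, N e_i = 71e_{i+1} for i = 1, ..., 5 and N e_6 = 0, so the singular values of N are 71 (with multiplicity 5) and 0; hence ||N|| = 71. The spectral radius r(N) = max|lambda| = 0. Note ||N|| > r(N) — characteristic of non-normal nilpotent operators. Indeed N^6 = 0.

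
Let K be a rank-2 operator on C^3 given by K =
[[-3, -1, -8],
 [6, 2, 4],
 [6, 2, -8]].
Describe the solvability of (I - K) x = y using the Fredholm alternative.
(I - K) is invertible (det(I - K) = 58 ≠ 0), so for every y in C^3 the equation (I - K) x = y has a unique solution.

K has rank 2 and factors as K = U V^T = u1 v1^T + u2 v2^T with u1 = (1, -2, -2), v1 = (-3, -1, 1), u2 = (3, -2, 2), v2 = (0, 0, -3) (multiplying out reproduces the displayed K). The nonzero eigenvalues of U V^T coincide with those of the 2 x 2 matrix G = V^T U = [[v1·u1, v1·u2], [v2·u1, v2·u2]] = [[-3, -5], [6, -6]], and by the Sylvester determinant identity det(I_3 - U V^T) = det(I_2 - V^T U) = det([[4, 5], [-6, 7]]) = (4)(7) - (5)(-6) = 58. (Direct check: I - K =
[[4, 1, 8],
 [-6, -1, -4],
 [-6, -2, 9]]
has determinant 58.) The finite-dimensional Fredholm alternative says: either (I - K) is invertible, or ker(I - K) ≠ {0} and then range(I - K) = ker((I - K)^*)^⊥, with dim ker(I - K) = dim ker((I - K)^*). Since det(I - K) ≠ 0, 1 is not an eigenvalue of K and ker(I - K) = {0}, so we are in the first case: for every y there is a unique x = (I - K)^(-1) y. (Explicitly, by the Woodbury identity, (I - U V^T)^(-1) = I + U (I_2 - G)^(-1) V^T.)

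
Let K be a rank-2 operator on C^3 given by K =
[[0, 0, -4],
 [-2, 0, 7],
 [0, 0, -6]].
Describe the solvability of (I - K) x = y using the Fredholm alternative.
(I - K) is invertible (det(I - K) = 7 ≠ 0), so for every y in C^3 the equation (I - K) x = y has a unique solution.

K has rank 2 and factors as K = U V^T = u1 v1^T + u2 v2^T with u1 = (0, -1, 0), v1 = (2, 0, -3), u2 = (-2, 2, -3), v2 = (0, 0, 2) (multiplying out reproduces the displayed K). The nonzero eigenvalues of U V^T coincide with those of the 2 x 2 matrix G = V^T U = [[v1·u1, v1·u2], [v2·u1, v2·u2]] = [[0, 5], [0, -6]], and by the Sylvester determinant identity det(I_3 - U V^T) = det(I_2 - V^T U) = det([[1, -5], [0, 7]]) = (1)(7) - (-5)(0) = 7. (Direct check: I - K =
[[1, 0, 4],
 [2, 1, -7],
 [0, 0, 7]]
has determinant 7.) The finite-dimensional Fredholm alternative says: either (I - K) is invertible, or ker(I - K) ≠ {0} and then range(I - K) = ker((I - K)^*)^⊥, with dim ker(I - K) = dim ker((I - K)^*). Since det(I - K) ≠ 0, 1 is not an eigenvalue of K and ker(I - K) = {0}, so we are in the first case: for every y there is a unique x = (I - K)^(-1) y. (Explicitly, by the Woodbury identity, (I - U V^T)^(-1) = I + U (I_2 - G)^(-1) V^T.)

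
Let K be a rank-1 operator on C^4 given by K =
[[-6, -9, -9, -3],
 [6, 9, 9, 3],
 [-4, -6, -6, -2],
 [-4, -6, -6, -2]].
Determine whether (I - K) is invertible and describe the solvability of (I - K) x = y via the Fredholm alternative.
(I - K) is invertible (det(I - K) = 6 ≠ 0), so for every y in C^4 the equation (I - K) x = y has a unique solution.

K has rank 1, so it is an outer product K = u v^T: every row of K is a multiple of one row vector. Reading off the entries, u = (-3, 3, -2, -2) and v = (2, 3, 3, 1) (row i of K equals u_i·v^T). A rank-one matrix u v^T satisfies K u = u (v·u) and kills the (3)-dimensional subspace v^⊥, so its characteristic polynomial is lambda^3 (lambda - v·u) with v·u = tr K = -5. Hence the eigenvalues of I - K are 1 (multiplicity 3) and 1 - (-5) = 6, so det(I - K) = 6. (Direct check: I - K =
[[7, 9, 9, 3],
 [-6, -8, -9, -3],
 [4, 6, 7, 2],
 [4, 6, 6, 3]]
has determinant 6.) The finite-dimensional Fredholm alternative says: either (I - K) is invertible, or ker(I - K) ≠ {0} and then range(I - K) = ker((I - K)^*)^⊥, with dim ker(I - K) = dim ker((I - K)^*). Since det(I - K) ≠ 0, 1 is not an eigenvalue of K and ker(I - K) = {0}, so we are in the first case: for every y there is a unique x = (I - K)^(-1) y. Explicitly, by the Sherman–Morrison formula, (I - u v^T)^(-1) = I + u v^T/(1 - v·u), i.e. (I - K)^(-1) = I + K/(6).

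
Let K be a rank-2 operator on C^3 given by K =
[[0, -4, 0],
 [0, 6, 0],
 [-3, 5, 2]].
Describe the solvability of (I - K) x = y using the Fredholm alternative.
(I - K) is invertible (det(I - K) = 5 ≠ 0), so for every y in C^3 the equation (I - K) x = y has a unique solution.

K has rank 2 and factors as K = U V^T = u1 v1^T + u2 v2^T with u1 = (0, 0, 1), v1 = (-3, -1, 2), u2 = (-2, 3, 3), v2 = (0, 2, 0) (multiplying out reproduces the displayed K). The nonzero eigenvalues of U V^T coincide with those of the 2 x 2 matrix G = V^T U = [[v1·u1, v1·u2], [v2·u1, v2·u2]] = [[2, 9], [0, 6]], and by the Sylvester determinant identity det(I_3 - U V^T) = det(I_2 - V^T U) = det([[-1, -9], [0, -5]]) = (-1)(-5) - (-9)(0) = 5. (Direct check: I - K =
[[1, 4, 0],
 [0, -5, 0],
 [3, -5, -1]]
has determinant 5.) The finite-dimensional Fredholm alternative says: either (I - K) is invertible, or ker(I - K) ≠ {0} and then range(I - K) = ker((I - K)^*)^⊥, with dim ker(I - K) = dim ker((I - K)^*). Since det(I - K) ≠ 0, 1 is not an eigenvalue of K and ker(I - K) = {0}, so we are in the first case: for every y there is a unique x = (I - K)^(-1) y. (Explicitly, by the Woodbury identity, (I - U V^T)^(-1) = I + U (I_2 - G)^(-1) V^T.)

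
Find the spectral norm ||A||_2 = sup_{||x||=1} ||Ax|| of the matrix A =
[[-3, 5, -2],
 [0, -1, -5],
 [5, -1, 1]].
||A||_2 ≈ 7.518 (= sqrt(largest eigenvalue of A^T A))

||A||_2 = sigma_max(A) = sqrt(lambda_max(A^T A)). Form the symmetric matrix M = A^T A =
[[34, -20, 11],
 [-20, 27, -6],
 [11, -6, 30]].
Its characteristic polynomial (trace, sum of principal 2x2 minors, determinant of M give the coefficients) is
  p(λ) = det(λ I - M) = λ^3 - 91λ^2 + 2191λ - 13689.
No integer candidate from the rational root theorem (±divisors of 13689) is a root, so the roots are irrational. The cubic discriminant is Δ = 487215696 > 0, so there are three distinct real roots. p(9) = -612 and p(10) = 121 have opposite signs, so a root lies in (9, 10); Newton's method refines it to λ ≈ 9.8225. p(24) = 303 and p(25) = -164 have opposite signs, so a root lies in (24, 25); Newton's method refines it to λ ≈ 24.6572. p(56) = -753 and p(57) = 732 have opposite signs, so a root lies in (56, 57); Newton's method refines it to λ ≈ 56.5203. Check (Vieta): the three roots sum to 91, matching tr M = 91.
So the eigenvalues of A^T A are ≈ 9.8225, 24.6572, 56.5203 (all ≥ 0, as they must be for A^T A). The largest is λ_max ≈ 56.5203, hence ||A||_2 = sqrt(λ_max) ≈ 7.518.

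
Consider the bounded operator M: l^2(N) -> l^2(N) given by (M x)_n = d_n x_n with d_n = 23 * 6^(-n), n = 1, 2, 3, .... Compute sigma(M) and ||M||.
sigma(M) = {23 * 6^(-n) : n ≥ 1} ∪ {0}; ||M|| = 23/6

A bounded diagonal operator on l^2 with diagonal entries d_n has spectrum equal to the closure of {d_n : n ≥ 1}: every d_n is an eigenvalue (with eigenvector e_n), so {d_n} ⊂ sigma(M); the spectrum is closed, so its closure is too; and for lambda not in the closure, (M - lambda I) has bounded inverse (the diagonal entries 1/(d_n - lambda) are bounded). For our sequence d_n = 23 * 6^(-n), n = 1, 2, 3, ...:
  - {d_n} = {23 * 6^(-n) : n ≥ 1}; the only limit point is 0
  - closure = {23 * 6^(-n) : n ≥ 1} ∪ {0}
For the norm: a diagonal operator has ||M|| = sup_n |d_n|. Here d_n = 23 * 6^(-n) is positive and decreasing, so sup_n |d_n| = d_1 = 23/6. So ||M|| = 23/6.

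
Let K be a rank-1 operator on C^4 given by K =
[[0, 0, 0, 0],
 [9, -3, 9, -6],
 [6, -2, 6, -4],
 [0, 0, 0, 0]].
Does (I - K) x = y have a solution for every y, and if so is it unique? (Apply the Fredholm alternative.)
(I - K) is invertible (det(I - K) = -2 ≠ 0), so for every y in C^4 the equation (I - K) x = y has a unique solution.

K has rank 1, so it is an outer product K = u v^T: every row of K is a multiple of one row vector. Reading off the entries, u = (0, -3, -2, 0) and v = (-3, 1, -3, 2) (row i of K equals u_i·v^T). A rank-one matrix u v^T satisfies K u = u (v·u) and kills the (3)-dimensional subspace v^⊥, so its characteristic polynomial is lambda^3 (lambda - v·u) with v·u = tr K = 3. Hence the eigenvalues of I - K are 1 (multiplicity 3) and 1 - (3) = -2, so det(I - K) = -2. (Direct check: I - K =
[[1, 0, 0, 0],
 [-9, 4, -9, 6],
 [-6, 2, -5, 4],
 [0, 0, 0, 1]]
has determinant -2.) The finite-dimensional Fredholm alternative says: either (I - K) is invertible, or ker(I - K) ≠ {0} and then range(I - K) = ker((I - K)^*)^⊥, with dim ker(I - K) = dim ker((I - K)^*). Since det(I - K) ≠ 0, 1 is not an eigenvalue of K and ker(I - K) = {0}, so we are in the first case: for every y there is a unique x = (I - K)^(-1) y. Explicitly, by the Sherman–Morrison formula, (I - u v^T)^(-1) = I + u v^T/(1 - v·u), i.e. (I - K)^(-1) = I + K/(-2).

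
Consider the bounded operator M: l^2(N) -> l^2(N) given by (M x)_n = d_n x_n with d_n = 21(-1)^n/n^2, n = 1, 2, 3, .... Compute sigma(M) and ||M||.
sigma(M) = {21(-1)^n/n^2 : n ≥ 1} ∪ {0}; ||M|| = 21

A bounded diagonal operator on l^2 with diagonal entries d_n has spectrum equal to the closure of {d_n : n ≥ 1}: every d_n is an eigenvalue (with eigenvector e_n), so {d_n} ⊂ sigma(M); the spectrum is closed, so its closure is too; and for lambda not in the closure, (M - lambda I) has bounded inverse (the diagonal entries 1/(d_n - lambda) are bounded). For our sequence d_n = 21(-1)^n/n^2, n = 1, 2, 3, ...:
  - {d_n} = {21(-1)^n/n^2 : n ≥ 1}; the only limit point is 0
  - closure = {21(-1)^n/n^2 : n ≥ 1} ∪ {0}
For the norm: a diagonal operator has ||M|| = sup_n |d_n|. Here |d_n| = 21/n^2 is decreasing, so sup_n |d_n| = |d_1| = 21. So ||M|| = 21.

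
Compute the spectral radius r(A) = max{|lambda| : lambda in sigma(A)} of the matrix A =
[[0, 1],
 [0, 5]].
r(A) = 5

The eigenvalues of A are the roots of its characteristic polynomial. With M = A (coefficients from the trace and determinant):
  p(λ) = det(λ I - M) = λ^2 - 5λ.
For λ^2 - 5λ the discriminant is 25. It is a perfect square (5^2), so the roots are rational: λ = (5 ± 5)/2 = 5, 0.
Thus the eigenvalues (to 4 decimals) are 5 (modulus 5); 0 (modulus 0). The spectral radius is the largest modulus: r(A) = 5. (Cross-check: r(A) ≤ ||A||_2 ≈ 5.099; equality holds whenever A is normal, though it can also hold for some non-normal A.)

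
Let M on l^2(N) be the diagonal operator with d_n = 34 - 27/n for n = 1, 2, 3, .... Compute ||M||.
||M|| = 34

For a diagonal operator on l^2 with entries d_n, ||M|| = sup_n |d_n|. Here d_1 = 7, d_2 = 41/2, ..., and d_n = 34 - 27/n increases monotonically toward 34. All terms lie in [7, 34), so |d_n| = d_n and the supremum is the limit 34, which is not attained by any individual d_n. Hence ||M|| = 34.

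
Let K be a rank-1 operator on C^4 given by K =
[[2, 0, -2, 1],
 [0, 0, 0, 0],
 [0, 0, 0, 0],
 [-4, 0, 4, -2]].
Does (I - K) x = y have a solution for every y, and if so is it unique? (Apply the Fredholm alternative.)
(I - K) is invertible (det(I - K) = 1 ≠ 0), so for every y in C^4 the equation (I - K) x = y has a unique solution.

K has rank 1, so it is an outer product K = u v^T: every row of K is a multiple of one row vector. Reading off the entries, u = (-1, 0, 0, 2) and v = (-2, 0, 2, -1) (row i of K equals u_i·v^T). A rank-one matrix u v^T satisfies K u = u (v·u) and kills the (3)-dimensional subspace v^⊥, so its characteristic polynomial is lambda^3 (lambda - v·u) with v·u = tr K = 0. Hence the eigenvalues of I - K are 1 (multiplicity 3) and 1 - (0) = 1, so det(I - K) = 1. (Direct check: I - K =
[[-1, 0, 2, -1],
 [0, 1, 0, 0],
 [0, 0, 1, 0],
 [4, 0, -4, 3]]
has determinant 1.) The finite-dimensional Fredholm alternative says: either (I - K) is invertible, or ker(I - K) ≠ {0} and then range(I - K) = ker((I - K)^*)^⊥, with dim ker(I - K) = dim ker((I - K)^*). Since det(I - K) ≠ 0, 1 is not an eigenvalue of K and ker(I - K) = {0}, so we are in the first case: for every y there is a unique x = (I - K)^(-1) y. Explicitly, by the Sherman–Morrison formula, (I - u v^T)^(-1) = I + u v^T/(1 - v·u), i.e. (I - K)^(-1) = I + K.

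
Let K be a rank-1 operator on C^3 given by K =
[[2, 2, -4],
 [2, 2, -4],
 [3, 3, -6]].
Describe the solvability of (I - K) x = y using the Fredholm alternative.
(I - K) is invertible (det(I - K) = 3 ≠ 0), so for every y in C^3 the equation (I - K) x = y has a unique solution.

K has rank 1, so it is an outer product K = u v^T: every row of K is a multiple of one row vector. Reading off the entries, u = (-2, -2, -3) and v = (-1, -1, 2) (row i of K equals u_i·v^T). A rank-one matrix u v^T satisfies K u = u (v·u) and kills the (2)-dimensional subspace v^⊥, so its characteristic polynomial is lambda^2 (lambda - v·u) with v·u = tr K = -2. Hence the eigenvalues of I - K are 1 (multiplicity 2) and 1 - (-2) = 3, so det(I - K) = 3. (Direct check: I - K =
[[-1, -2, 4],
 [-2, -1, 4],
 [-3, -3, 7]]
has determinant 3.) The finite-dimensional Fredholm alternative says: either (I - K) is invertible, or ker(I - K) ≠ {0} and then range(I - K) = ker((I - K)^*)^⊥, with dim ker(I - K) = dim ker((I - K)^*). Since det(I - K) ≠ 0, 1 is not an eigenvalue of K and ker(I - K) = {0}, so we are in the first case: for every y there is a unique x = (I - K)^(-1) y. Explicitly, by the Sherman–Morrison formula, (I - u v^T)^(-1) = I + u v^T/(1 - v·u), i.e. (I - K)^(-1) = I + K/(3).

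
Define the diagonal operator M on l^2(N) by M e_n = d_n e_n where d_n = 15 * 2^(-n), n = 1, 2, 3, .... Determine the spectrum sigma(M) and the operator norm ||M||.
sigma(M) = {15 * 2^(-n) : n ≥ 1} ∪ {0}; ||M|| = 15/2

A bounded diagonal operator on l^2 with diagonal entries d_n has spectrum equal to the closure of {d_n : n ≥ 1}: every d_n is an eigenvalue (with eigenvector e_n), so {d_n} ⊂ sigma(M); the spectrum is closed, so its closure is too; and for lambda not in the closure, (M - lambda I) has bounded inverse (the diagonal entries 1/(d_n - lambda) are bounded). For our sequence d_n = 15 * 2^(-n), n = 1, 2, 3, ...:
  - {d_n} = {15 * 2^(-n) : n ≥ 1}; the only limit point is 0
  - closure = {15 * 2^(-n) : n ≥ 1} ∪ {0}
For the norm: a diagonal operator has ||M|| = sup_n |d_n|. Here d_n = 15 * 2^(-n) is positive and decreasing, so sup_n |d_n| = d_1 = 15/2. So ||M|| = 15/2.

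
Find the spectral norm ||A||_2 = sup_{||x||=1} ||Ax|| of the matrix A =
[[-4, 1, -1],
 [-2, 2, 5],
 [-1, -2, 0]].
||A||_2 = sqrt((39 + sqrt(909))/2) ≈ 5.88 (= sqrt(largest eigenvalue of A^T A))

||A||_2 = sigma_max(A) = sqrt(lambda_max(A^T A)). Form the symmetric matrix M = A^T A =
[[21, -6, -6],
 [-6, 9, 9],
 [-6, 9, 26]].
Its characteristic polynomial (trace, sum of principal 2x2 minors, determinant of M give the coefficients) is
  p(λ) = det(λ I - M) = λ^3 - 56λ^2 + 816λ - 2601.
By the rational root theorem any rational root is an integer divisor of 2601. Testing λ = 17: p(17) = 4913 - 16184 + 13872 - 2601 = 0, so λ = 17 is a root. Dividing out (λ - 17) leaves p(λ) = (λ - 17)(λ^2 - 39λ + 153). For λ^2 - 39λ + 153 the discriminant is 909. It is nonnegative but not a perfect square, so the roots are real and irrational: λ = (39 ± sqrt(909))/2 ≈ 34.5748, 4.4252.
So the eigenvalues of A^T A are ≈ 4.4252, 17, 34.5748 (all ≥ 0, as they must be for A^T A). The largest is λ_max = (39 + sqrt(909))/2 ≈ 34.5748, hence ||A||_2 = sqrt(λ_max) = sqrt((39 + sqrt(909))/2) ≈ 5.88.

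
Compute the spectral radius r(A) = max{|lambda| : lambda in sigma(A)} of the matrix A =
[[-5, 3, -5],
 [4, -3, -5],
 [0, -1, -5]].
r(A) ≈ 6.8376

The eigenvalues of A are the roots of its characteristic polynomial. With M = A (coefficients from the trace, the sum of principal 2x2 minors, and det A):
  p(λ) = det(λ I - M) = λ^3 + 13λ^2 + 38λ - 30.
No integer candidate from the rational root theorem (±divisors of 30) is a root, so the roots are irrational. The cubic discriminant is Δ = -2872 < 0, so there is one real root and a complex-conjugate pair. p(0) = -30 and p(1) = 22 have opposite signs, so a root lies in (0, 1); Newton's method refines it to λ ≈ 0.6417. Dividing out (λ - (0.6417)) leaves approximately λ^2 + 13.6417λ + 46.7534. For λ^2 + 13.6417λ + 46.7534 the discriminant is -0.9185. It is negative, so the remaining roots are the complex-conjugate pair λ ≈ -6.8208 ± 0.4792i. Their product equals the constant term, so |λ|^2 ≈ 46.7534 and |λ| ≈ 6.8376.
Thus the eigenvalues (to 4 decimals) are 0.6417 (modulus 0.6417); -6.8208 ± 0.4792i (modulus 6.8376). The spectral radius is the largest modulus: r(A) ≈ 6.8376. (Cross-check: r(A) ≤ ||A||_2 ≈ 8.7037; equality holds whenever A is normal, though it can also hold for some non-normal A.)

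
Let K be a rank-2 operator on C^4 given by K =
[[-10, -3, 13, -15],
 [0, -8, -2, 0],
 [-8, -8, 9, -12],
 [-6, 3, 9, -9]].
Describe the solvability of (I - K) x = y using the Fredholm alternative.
(I - K) is invertible (det(I - K) = 124 ≠ 0), so for every y in C^4 the equation (I - K) x = y has a unique solution.

K has rank 2 and factors as K = U V^T = u1 v1^T + u2 v2^T with u1 = (2, 2, 3, 0), v1 = (-2, -3, 2, -3), u2 = (-3, 2, -1, -3), v2 = (2, -1, -3, 3) (multiplying out reproduces the displayed K). The nonzero eigenvalues of U V^T coincide with those of the 2 x 2 matrix G = V^T U = [[v1·u1, v1·u2], [v2·u1, v2·u2]] = [[-4, 7], [-7, -14]], and by the Sylvester determinant identity det(I_4 - U V^T) = det(I_2 - V^T U) = det([[5, -7], [7, 15]]) = (5)(15) - (-7)(7) = 124. (Direct check: I - K =
[[11, 3, -13, 15],
 [0, 9, 2, 0],
 [8, 8, -8, 12],
 [6, -3, -9, 10]]
has determinant 124.) The finite-dimensional Fredholm alternative says: either (I - K) is invertible, or ker(I - K) ≠ {0} and then range(I - K) = ker((I - K)^*)^⊥, with dim ker(I - K) = dim ker((I - K)^*). Since det(I - K) ≠ 0, 1 is not an eigenvalue of K and ker(I - K) = {0}, so we are in the first case: for every y there is a unique x = (I - K)^(-1) y. (Explicitly, by the Woodbury identity, (I - U V^T)^(-1) = I + U (I_2 - G)^(-1) V^T.)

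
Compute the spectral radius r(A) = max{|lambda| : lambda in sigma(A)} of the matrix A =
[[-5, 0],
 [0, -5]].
r(A) = 5

The eigenvalues of A are the roots of its characteristic polynomial. With M = A (coefficients from the trace and determinant):
  p(λ) = det(λ I - M) = λ^2 + 10λ + 25.
For λ^2 + 10λ + 25 the discriminant is 0. It is a perfect square (0^2), so the roots are rational: λ = (-10 ± 0)/2 = -5, -5.
Thus the eigenvalues (to 4 decimals) are -5 (modulus 5). The spectral radius is the largest modulus: r(A) = 5. (Cross-check: r(A) ≤ ||A||_2 ≈ 5; equality holds whenever A is normal, though it can also hold for some non-normal A.)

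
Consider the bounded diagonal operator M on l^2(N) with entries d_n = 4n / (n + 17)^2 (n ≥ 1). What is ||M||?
||M|| = 1/17 (attained at n = 17)

For M diagonal, ||M|| = sup_n |d_n|. Treat f(x) = 4x / (x + 17)^2 for real x > 0. By the quotient rule, f'(x) = 4(17 - x)/(x + 17)^3, which is positive for x < 17 and negative for x > 17. So f has a unique maximum at x = 17, and since 17 is a positive integer, the supremum over n ≥ 1 is attained at n = 17: d_17 = 4·17/(17 + 17)^2 = 4·17/1156 = 1/17. Hence ||M|| = 1/17.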